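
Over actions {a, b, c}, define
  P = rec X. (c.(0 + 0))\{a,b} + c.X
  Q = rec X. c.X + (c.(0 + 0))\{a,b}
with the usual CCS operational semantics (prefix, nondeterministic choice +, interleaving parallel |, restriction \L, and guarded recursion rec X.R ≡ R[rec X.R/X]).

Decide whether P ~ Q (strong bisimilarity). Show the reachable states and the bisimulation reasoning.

P ~ Q

P's transition system — 2 states:
  p0 = rec X. (c.(0 + 0))\{a,b} + c.X has moves =c=> p0, =c=> p1
  p1 = (0 + 0)\{a,b} has moves deadlocked
Q's transition system — 2 states:
  q0 = rec X. c.X + (c.(0 + 0))\{a,b} has moves =c=> q0, =c=> q1
  q1 = (0 + 0)\{a,b} has moves deadlocked
Coarsest stable partition (strong bisimilarity classes):
  B0 = {p0, q0}
  B1 = {p1, q1}
p0 ∈ B0, q0 ∈ B0 → same block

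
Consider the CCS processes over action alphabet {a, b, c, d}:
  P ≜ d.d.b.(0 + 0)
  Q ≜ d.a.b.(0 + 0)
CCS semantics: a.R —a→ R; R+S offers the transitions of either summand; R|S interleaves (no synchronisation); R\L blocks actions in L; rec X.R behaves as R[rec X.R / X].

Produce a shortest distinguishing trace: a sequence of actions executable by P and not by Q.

P's transition system — 4 states:
  m0 = d.d.b.(0 + 0) has moves --d--▸ m1
  m1 = d.b.(0 + 0) has moves --d--▸ m2
  m2 = b.(0 + 0) has moves --b--▸ m3
  m3 = 0 + 0 has moves ·
Q's transition system — 4 states:
  n0 = d.a.b.(0 + 0) has moves --d--▸ n1
  n1 = a.b.(0 + 0) has moves --a--▸ n2
  n2 = b.(0 + 0) has moves --b--▸ n3
  n3 = 0 + 0 has moves ·
Run σ = ⟨dd⟩ on P: start {m0}
  [1] d ⇒ {m1}
  [2] d ⇒ {m2}
  — P admits the full trace.
Run σ = ⟨dd⟩ on Q: start {n0}
  [1] d ⇒ {n1}
  [2] d ⇒ ∅  — Q cannot continue

dd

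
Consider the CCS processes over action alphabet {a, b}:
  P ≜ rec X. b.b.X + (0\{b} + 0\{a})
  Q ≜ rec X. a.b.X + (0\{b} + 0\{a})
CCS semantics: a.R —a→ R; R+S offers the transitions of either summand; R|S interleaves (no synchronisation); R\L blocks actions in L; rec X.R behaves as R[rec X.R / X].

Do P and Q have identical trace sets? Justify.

Reachable graph of P (2 states):
  m0 = rec X. b.b.X + (0\{b} + 0\{a}) → =b=> m1
  m1 = b.(rec X. b.b.X + (0\{b} + 0\{a})) → =b=> m0
Reachable graph of Q (2 states):
  n0 = rec X. a.b.X + (0\{b} + 0\{a}) → =a=> n1
  n1 = b.(rec X. a.b.X + (0\{b} + 0\{a})) → =b=> n0
Trace ⟨b⟩ through P, begin at {m0}:
  step 1 (b): {m1}
  P completes σ.
Trace ⟨b⟩ through Q, begin at {n0}:
  step 1 (b): ∅  — Q cannot continue

trace-distinct — witness ⟨b⟩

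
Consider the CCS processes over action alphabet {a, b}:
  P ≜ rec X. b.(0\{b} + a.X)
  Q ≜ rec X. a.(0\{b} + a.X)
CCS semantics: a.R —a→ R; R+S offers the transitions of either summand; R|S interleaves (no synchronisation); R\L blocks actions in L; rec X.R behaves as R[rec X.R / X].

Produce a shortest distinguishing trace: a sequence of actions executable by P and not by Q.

Reachable graph of P (2 states):
  s0 = rec X. b.(0\{b} + a.X) ⊢ -b-> s1
  s1 = 0\{b} + a.(rec X. b.(0\{b} + a.X)) ⊢ -a-> s0
Reachable graph of Q (2 states):
  t0 = rec X. a.(0\{b} + a.X) ⊢ -a-> t1
  t1 = 0\{b} + a.(rec X. a.(0\{b} + a.X)) ⊢ -a-> t0
Executing b from P (initial set {s0}):
  step 1 (b): {s1}
  ✓ P
Executing b from Q (initial set {t0}):
  step 1 (b): ∅ (Q stuck)

b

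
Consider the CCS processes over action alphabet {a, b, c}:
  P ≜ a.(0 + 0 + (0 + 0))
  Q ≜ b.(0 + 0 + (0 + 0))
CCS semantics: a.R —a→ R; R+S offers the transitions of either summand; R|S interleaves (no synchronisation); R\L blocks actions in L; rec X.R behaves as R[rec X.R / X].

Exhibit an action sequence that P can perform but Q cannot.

a

Reachable graph of P (2 states):
  u0 = a.(0 + 0 + (0 + 0)) | -a-> u1
  u1 = 0 + 0 + (0 + 0) | stopped
Reachable graph of Q (2 states):
  v0 = b.(0 + 0 + (0 + 0)) | -b-> v1
  v1 = 0 + 0 + (0 + 0) | stopped
Executing a from P (initial set {u0}):
  step 1 (a): {u1}
  ✓ P
Executing a from Q (initial set {v0}):
  step 1 (a): no successor for Q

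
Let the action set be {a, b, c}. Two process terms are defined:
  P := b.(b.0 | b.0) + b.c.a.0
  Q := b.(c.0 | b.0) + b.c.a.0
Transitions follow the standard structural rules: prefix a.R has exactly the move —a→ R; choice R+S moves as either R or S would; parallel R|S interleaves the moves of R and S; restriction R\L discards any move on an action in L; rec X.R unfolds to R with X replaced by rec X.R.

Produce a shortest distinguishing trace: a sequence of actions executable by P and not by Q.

Reachable graph of P (8 states):
  p0 = b.(b.0 | b.0) + b.c.a.0 → ··b··> p1, ··b··> p2
  p1 = b.0 | b.0 → ··b··> p3, ··b··> p4
  p2 = c.a.0 → ··c··> p5
  p3 = 0 | b.0 → ··b··> p6
  p4 = b.0 | 0 → ··b··> p6
  p5 = a.0 → ··a··> p7
  p6 = 0 | 0 → ·
  p7 = 0 → ·
Reachable graph of Q (8 states):
  q0 = b.(c.0 | b.0) + b.c.a.0 → ··b··> q1, ··b··> q2
  q1 = c.0 | b.0 → ··b··> q3, ··c··> q4
  q2 = c.a.0 → ··c··> q5
  q3 = c.0 | 0 → ··c··> q6
  q4 = 0 | b.0 → ··b··> q6
  q5 = a.0 → ··a··> q7
  q6 = 0 | 0 → ·
  q7 = 0 → ·
Run σ = ⟨bbb⟩ on P: start {p0}
  [1] b ⇒ {p1, p2}
  [2] b ⇒ {p3, p4}
  [3] b ⇒ {p6}
  ✓ P
Run σ = ⟨bbb⟩ on Q: start {q0}
  [1] b ⇒ {q1, q2}
  [2] b ⇒ {q3}
  [3] b ⇒ ∅  — Q cannot continue

bbb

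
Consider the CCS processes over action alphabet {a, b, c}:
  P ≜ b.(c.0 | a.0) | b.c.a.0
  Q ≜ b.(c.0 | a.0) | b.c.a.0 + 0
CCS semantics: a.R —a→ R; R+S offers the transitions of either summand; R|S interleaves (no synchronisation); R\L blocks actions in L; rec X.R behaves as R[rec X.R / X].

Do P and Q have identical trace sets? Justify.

P's transition system — 20 states:
  u0 = b.(c.0 | a.0) | b.c.a.0 | -b-> u1, -b-> u2
  u1 = b.(c.0 | a.0) | c.a.0 | -b-> u3, -c-> u4
  u2 = c.0 | a.0 | b.c.a.0 | -a-> u5, -b-> u3, -c-> u6
  u3 = c.0 | a.0 | c.a.0 | -a-> u7, -c-> u8, -c-> u9
  u4 = b.(c.0 | a.0) | a.0 | -a-> u10, -b-> u9
  u5 = c.0 | 0 | b.c.a.0 | -b-> u7, -c-> u11
  u6 = 0 | a.0 | b.c.a.0 | -a-> u11, -b-> u8
  u7 = c.0 | 0 | c.a.0 | -c-> u12, -c-> u13
  u8 = 0 | a.0 | c.a.0 | -a-> u12, -c-> u14
  u9 = c.0 | a.0 | a.0 | -a-> u13, -a-> u15, -c-> u14
  u10 = b.(c.0 | a.0) | 0 | -b-> u15
  u11 = 0 | 0 | b.c.a.0 | -b-> u12
  u12 = 0 | 0 | c.a.0 | -c-> u16
  u13 = c.0 | 0 | a.0 | -a-> u17, -c-> u16
  u14 = 0 | a.0 | a.0 | -a-> u16, -a-> u18
  u15 = c.0 | a.0 | 0 | -a-> u17, -c-> u18
  u16 = 0 | 0 | a.0 | -a-> u19
  u17 = c.0 | 0 | 0 | -c-> u19
  u18 = 0 | a.0 | 0 | -a-> u19
  u19 = 0 | 0 | 0 | (no moves)
Q's transition system — 20 states:
  v0 = b.(c.0 | a.0) | b.c.a.0 + 0 | -b-> v1, -b-> v2
  v1 = b.(c.0 | a.0) | c.a.0 | -b-> v3, -c-> v4
  v2 = c.0 | a.0 | b.c.a.0 | -a-> v5, -b-> v3, -c-> v6
  v3 = c.0 | a.0 | c.a.0 | -a-> v7, -c-> v8, -c-> v9
  v4 = b.(c.0 | a.0) | a.0 | -a-> v10, -b-> v9
  v5 = c.0 | 0 | b.c.a.0 | -b-> v7, -c-> v11
  v6 = 0 | a.0 | b.c.a.0 | -a-> v11, -b-> v8
  v7 = c.0 | 0 | c.a.0 | -c-> v12, -c-> v13
  v8 = 0 | a.0 | c.a.0 | -a-> v12, -c-> v14
  v9 = c.0 | a.0 | a.0 | -a-> v13, -a-> v15, -c-> v14
  v10 = b.(c.0 | a.0) | 0 | -b-> v15
  v11 = 0 | 0 | b.c.a.0 | -b-> v12
  v12 = 0 | 0 | c.a.0 | -c-> v16
  v13 = c.0 | 0 | a.0 | -a-> v17, -c-> v16
  v14 = 0 | a.0 | a.0 | -a-> v16, -a-> v18
  v15 = c.0 | a.0 | 0 | -a-> v17, -c-> v18
  v16 = 0 | 0 | a.0 | -a-> v19
  v17 = c.0 | 0 | 0 | -c-> v19
  v18 = 0 | a.0 | 0 | -a-> v19
  v19 = 0 | 0 | 0 | (no moves)
Partition-refinement fixed point:
  B0 = {u0, v0}
  B1 = {u1, v1}
  B2 = {u3, v3}
  B3 = {u8, v8}
  B4 = {u12, v12}
  B5 = {u16, u18, v16, v18}
  B6 = {u19, v19}
  B7 = {u14, v14}
  B8 = {u9, v9}
  B9 = {u13, u15, v13, v15}
  B10 = {u17, v17}
  B11 = {u7, v7}
  B12 = {u4, v4}
  B13 = {u10, v10}
  B14 = {u2, v2}
  B15 = {u5, v5}
  B16 = {u11, v11}
  B17 = {u6, v6}
u0 ∈ B0, v0 ∈ B0 → same block
Bisimilar ⇒ trace-equivalent.

YES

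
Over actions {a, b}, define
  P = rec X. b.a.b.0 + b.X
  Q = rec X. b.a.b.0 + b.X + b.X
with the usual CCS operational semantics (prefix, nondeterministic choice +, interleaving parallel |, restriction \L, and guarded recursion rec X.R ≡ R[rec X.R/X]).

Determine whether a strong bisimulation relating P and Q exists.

Reachable graph of P (4 states):
  p0 = rec X. b.a.b.0 + b.X | ··b··> p0, ··b··> p1
  p1 = a.b.0 | ··a··> p2
  p2 = b.0 | ··b··> p3
  p3 = 0 | ∅
Reachable graph of Q (4 states):
  q0 = rec X. b.a.b.0 + b.X + b.X | ··b··> q0, ··b··> q1
  q1 = a.b.0 | ··a··> q2
  q2 = b.0 | ··b··> q3
  q3 = 0 | ∅
Coarsest stable partition (strong bisimilarity classes):
  B0 = {p0, q0}
  B1 = {p1, q1}
  B2 = {p2, q2}
  B3 = {p3, q3}
p0 ∈ B0, q0 ∈ B0 → same block

bisimilar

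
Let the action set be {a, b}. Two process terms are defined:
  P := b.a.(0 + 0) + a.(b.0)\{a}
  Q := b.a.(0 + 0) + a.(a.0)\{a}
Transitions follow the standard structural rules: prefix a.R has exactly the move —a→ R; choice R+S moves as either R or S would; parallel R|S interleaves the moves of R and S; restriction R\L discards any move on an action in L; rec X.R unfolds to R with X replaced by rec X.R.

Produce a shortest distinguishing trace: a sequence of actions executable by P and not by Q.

P's transition system — 5 states:
  u0 = b.a.(0 + 0) + a.(b.0)\{a} has moves =a=> u1, =b=> u2
  u1 = (b.0)\{a} has moves =b=> u3
  u2 = a.(0 + 0) has moves =a=> u4
  u3 = 0\{a} has moves stopped
  u4 = 0 + 0 has moves stopped
Q's transition system — 4 states:
  v0 = b.a.(0 + 0) + a.(a.0)\{a} has moves =a=> v1, =b=> v2
  v1 = (a.0)\{a} has moves stopped
  v2 = a.(0 + 0) has moves =a=> v3
  v3 = 0 + 0 has moves stopped
Run σ = ⟨ab⟩ on P: start {u0}
  [1] a ⇒ {u1}
  [2] b ⇒ {u3}
  ✓ P
Run σ = ⟨ab⟩ on Q: start {v0}
  [1] a ⇒ {v1}
  [2] b ⇒ ∅  — Q cannot continue

ab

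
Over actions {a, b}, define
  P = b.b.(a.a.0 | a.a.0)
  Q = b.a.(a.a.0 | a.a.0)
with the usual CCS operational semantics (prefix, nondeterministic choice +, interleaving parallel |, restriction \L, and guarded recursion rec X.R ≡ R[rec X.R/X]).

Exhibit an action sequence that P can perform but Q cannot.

bb

P's transition system — 11 states:
  u0 = b.b.(a.a.0 | a.a.0) ⊢ -b-> u1
  u1 = b.(a.a.0 | a.a.0) ⊢ -b-> u2
  u2 = a.a.0 | a.a.0 ⊢ -a-> u3, -a-> u4
  u3 = a.0 | a.a.0 ⊢ -a-> u5, -a-> u6
  u4 = a.a.0 | a.0 ⊢ -a-> u6, -a-> u7
  u5 = 0 | a.a.0 ⊢ -a-> u8
  u6 = a.0 | a.0 ⊢ -a-> u8, -a-> u9
  u7 = a.a.0 | 0 ⊢ -a-> u9
  u8 = 0 | a.0 ⊢ -a-> u10
  u9 = a.0 | 0 ⊢ -a-> u10
  u10 = 0 | 0 ⊢ stopped
Q's transition system — 11 states:
  v0 = b.a.(a.a.0 | a.a.0) ⊢ -b-> v1
  v1 = a.(a.a.0 | a.a.0) ⊢ -a-> v2
  v2 = a.a.0 | a.a.0 ⊢ -a-> v3, -a-> v4
  v3 = a.0 | a.a.0 ⊢ -a-> v5, -a-> v6
  v4 = a.a.0 | a.0 ⊢ -a-> v6, -a-> v7
  v5 = 0 | a.a.0 ⊢ -a-> v8
  v6 = a.0 | a.0 ⊢ -a-> v8, -a-> v9
  v7 = a.a.0 | 0 ⊢ -a-> v9
  v8 = 0 | a.0 ⊢ -a-> v10
  v9 = a.0 | 0 ⊢ -a-> v10
  v10 = 0 | 0 ⊢ stopped
Run σ = ⟨bb⟩ on P: start {u0}
  after b @ step 1: {u1}
  after b @ step 2: {u2}
  — P admits the full trace.
Run σ = ⟨bb⟩ on Q: start {v0}
  after b @ step 1: {v1}
  after b @ step 2: ∅  — Q cannot continue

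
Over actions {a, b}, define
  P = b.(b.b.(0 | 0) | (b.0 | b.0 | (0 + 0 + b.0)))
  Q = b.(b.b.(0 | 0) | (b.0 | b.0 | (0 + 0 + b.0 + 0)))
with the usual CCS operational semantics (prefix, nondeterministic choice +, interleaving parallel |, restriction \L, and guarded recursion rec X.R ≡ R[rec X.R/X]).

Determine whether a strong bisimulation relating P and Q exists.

YES

Reachable graph of P (25 states):
  s0 = b.(b.b.(0 | 0) | (b.0 | b.0 | (0 + 0 + b.0))) | ··b··> s1
  s1 = b.b.(0 | 0) | (b.0 | b.0 | (0 + 0 + b.0)) | ··b··> s2, ··b··> s3, ··b··> s4, ··b··> s5
  s2 = b.(0 | 0) | (b.0 | b.0 | (0 + 0 + b.0)) | ··b··> s6, ··b··> s7, ··b··> s8, ··b··> s9
  s3 = b.b.(0 | 0) | (0 | b.0 | (0 + 0 + b.0)) | ··b··> s10, ··b··> s11, ··b··> s7
  s4 = b.b.(0 | 0) | (b.0 | 0 | (0 + 0 + b.0)) | ··b··> s10, ··b··> s12, ··b··> s8
  s5 = b.b.(0 | 0) | (b.0 | b.0 | 0) | ··b··> s11, ··b··> s12, ··b··> s9
  s6 = 0 | 0 | (b.0 | b.0 | (0 + 0 + b.0)) | ··b··> s13, ··b··> s14, ··b··> s15
  s7 = b.(0 | 0) | (0 | b.0 | (0 + 0 + b.0)) | ··b··> s13, ··b··> s16, ··b··> s17
  s8 = b.(0 | 0) | (b.0 | 0 | (0 + 0 + b.0)) | ··b··> s14, ··b··> s16, ··b··> s18
  s9 = b.(0 | 0) | (b.0 | b.0 | 0) | ··b··> s15, ··b··> s17, ··b··> s18
  s10 = b.b.(0 | 0) | (0 | 0 | (0 + 0 + b.0)) | ··b··> s16, ··b··> s19
  s11 = b.b.(0 | 0) | (0 | b.0 | 0) | ··b··> s17, ··b··> s19
  s12 = b.b.(0 | 0) | (b.0 | 0 | 0) | ··b··> s18, ··b··> s19
  s13 = 0 | 0 | (0 | b.0 | (0 + 0 + b.0)) | ··b··> s20, ··b··> s21
  s14 = 0 | 0 | (b.0 | 0 | (0 + 0 + b.0)) | ··b··> s20, ··b··> s22
  s15 = 0 | 0 | (b.0 | b.0 | 0) | ··b··> s21, ··b··> s22
  s16 = b.(0 | 0) | (0 | 0 | (0 + 0 + b.0)) | ··b··> s20, ··b··> s23
  s17 = b.(0 | 0) | (0 | b.0 | 0) | ··b··> s21, ··b··> s23
  s18 = b.(0 | 0) | (b.0 | 0 | 0) | ··b··> s22, ··b··> s23
  s19 = b.b.(0 | 0) | (0 | 0 | 0) | ··b··> s23
  s20 = 0 | 0 | (0 | 0 | (0 + 0 + b.0)) | ··b··> s24
  s21 = 0 | 0 | (0 | b.0 | 0) | ··b··> s24
  s22 = 0 | 0 | (b.0 | 0 | 0) | ··b··> s24
  s23 = b.(0 | 0) | (0 | 0 | 0) | ··b··> s24
  s24 = 0 | 0 | (0 | 0 | 0) | stopped
Reachable graph of Q (25 states):
  t0 = b.(b.b.(0 | 0) | (b.0 | b.0 | (0 + 0 + b.0 + 0))) | ··b··> t1
  t1 = b.b.(0 | 0) | (b.0 | b.0 | (0 + 0 + b.0 + 0)) | ··b··> t2, ··b··> t3, ··b··> t4, ··b··> t5
  t2 = b.(0 | 0) | (b.0 | b.0 | (0 + 0 + b.0 + 0)) | ··b··> t6, ··b··> t7, ··b··> t8, ··b··> t9
  t3 = b.b.(0 | 0) | (0 | b.0 | (0 + 0 + b.0 + 0)) | ··b··> t10, ··b··> t11, ··b··> t7
  t4 = b.b.(0 | 0) | (b.0 | 0 | (0 + 0 + b.0 + 0)) | ··b··> t10, ··b··> t12, ··b··> t8
  t5 = b.b.(0 | 0) | (b.0 | b.0 | 0) | ··b··> t11, ··b··> t12, ··b··> t9
  t6 = 0 | 0 | (b.0 | b.0 | (0 + 0 + b.0 + 0)) | ··b··> t13, ··b··> t14, ··b··> t15
  t7 = b.(0 | 0) | (0 | b.0 | (0 + 0 + b.0 + 0)) | ··b··> t13, ··b··> t16, ··b··> t17
  t8 = b.(0 | 0) | (b.0 | 0 | (0 + 0 + b.0 + 0)) | ··b··> t14, ··b··> t16, ··b··> t18
  t9 = b.(0 | 0) | (b.0 | b.0 | 0) | ··b··> t15, ··b··> t17, ··b··> t18
  t10 = b.b.(0 | 0) | (0 | 0 | (0 + 0 + b.0 + 0)) | ··b··> t16, ··b··> t19
  t11 = b.b.(0 | 0) | (0 | b.0 | 0) | ··b··> t17, ··b··> t19
  t12 = b.b.(0 | 0) | (b.0 | 0 | 0) | ··b··> t18, ··b··> t19
  t13 = 0 | 0 | (0 | b.0 | (0 + 0 + b.0 + 0)) | ··b··> t20, ··b··> t21
  t14 = 0 | 0 | (b.0 | 0 | (0 + 0 + b.0 + 0)) | ··b··> t20, ··b··> t22
  t15 = 0 | 0 | (b.0 | b.0 | 0) | ··b··> t21, ··b··> t22
  t16 = b.(0 | 0) | (0 | 0 | (0 + 0 + b.0 + 0)) | ··b··> t20, ··b··> t23
  t17 = b.(0 | 0) | (0 | b.0 | 0) | ··b··> t21, ··b··> t23
  t18 = b.(0 | 0) | (b.0 | 0 | 0) | ··b··> t22, ··b··> t23
  t19 = b.b.(0 | 0) | (0 | 0 | 0) | ··b··> t23
  t20 = 0 | 0 | (0 | 0 | (0 + 0 + b.0 + 0)) | ··b··> t24
  t21 = 0 | 0 | (0 | b.0 | 0) | ··b··> t24
  t22 = 0 | 0 | (b.0 | 0 | 0) | ··b··> t24
  t23 = b.(0 | 0) | (0 | 0 | 0) | ··b··> t24
  t24 = 0 | 0 | (0 | 0 | 0) | stopped
Bisimilarity quotient blocks:
  B0 = {s0, t0}
  B1 = {s1, t1}
  B2 = {s2, s3, s4, s5, t2, t3, t4, t5}
  B3 = {s10, s11, s12, s6, s7, s8, s9, t10, t11, t12, t6, t7, t8, t9}
  B4 = {s13, s14, s15, s16, s17, s18, s19, t13, t14, t15, t16, t17, t18, t19}
  B5 = {s20, s21, s22, s23, t20, t21, t22, t23}
  B6 = {s24, t24}
s0 ∈ B0, t0 ∈ B0 → same block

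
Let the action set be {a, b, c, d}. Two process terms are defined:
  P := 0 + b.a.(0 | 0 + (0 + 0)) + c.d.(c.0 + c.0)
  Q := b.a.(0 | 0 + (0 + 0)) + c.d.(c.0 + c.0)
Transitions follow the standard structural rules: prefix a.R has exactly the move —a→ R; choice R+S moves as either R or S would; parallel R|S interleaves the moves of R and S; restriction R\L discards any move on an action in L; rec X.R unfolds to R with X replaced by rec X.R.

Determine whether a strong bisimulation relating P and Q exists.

LTS(P): 6 reachable states
  m0 = 0 + b.a.(0 | 0 + (0 + 0)) + c.d.(c.0 + c.0) → ··b··> m1, ··c··> m2
  m1 = a.(0 | 0 + (0 + 0)) → ··a··> m3
  m2 = d.(c.0 + c.0) → ··d··> m4
  m3 = 0 | 0 + (0 + 0) → (no moves)
  m4 = c.0 + c.0 → ··c··> m5
  m5 = 0 → (no moves)
LTS(Q): 6 reachable states
  n0 = b.a.(0 | 0 + (0 + 0)) + c.d.(c.0 + c.0) → ··b··> n1, ··c··> n2
  n1 = a.(0 | 0 + (0 + 0)) → ··a··> n3
  n2 = d.(c.0 + c.0) → ··d··> n4
  n3 = 0 | 0 + (0 + 0) → (no moves)
  n4 = c.0 + c.0 → ··c··> n5
  n5 = 0 → (no moves)
Partition-refinement fixed point:
  B0 = {m0, n0}
  B1 = {m1, n1}
  B2 = {m3, m5, n3, n5}
  B3 = {m2, n2}
  B4 = {m4, n4}
m0 ∈ B0, n0 ∈ B0 → same block

bisimilar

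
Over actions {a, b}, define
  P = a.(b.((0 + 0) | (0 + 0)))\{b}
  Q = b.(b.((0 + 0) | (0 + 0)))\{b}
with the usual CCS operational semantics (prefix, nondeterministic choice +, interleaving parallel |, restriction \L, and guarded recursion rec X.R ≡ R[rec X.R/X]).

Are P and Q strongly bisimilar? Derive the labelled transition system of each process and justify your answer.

LTS(P): 2 reachable states
  p0 = a.(b.((0 + 0) | (0 + 0)))\{b} → --a--▸ p1
  p1 = (b.((0 + 0) | (0 + 0)))\{b} → stopped
LTS(Q): 2 reachable states
  q0 = b.(b.((0 + 0) | (0 + 0)))\{b} → --b--▸ q1
  q1 = (b.((0 + 0) | (0 + 0)))\{b} → stopped
Bisimilarity quotient blocks:
  B0 = {p0}
  B1 = {p1, q1}
  B2 = {q0}
p0 ∈ B0, q0 ∈ B2 → different blocks

not bisimilar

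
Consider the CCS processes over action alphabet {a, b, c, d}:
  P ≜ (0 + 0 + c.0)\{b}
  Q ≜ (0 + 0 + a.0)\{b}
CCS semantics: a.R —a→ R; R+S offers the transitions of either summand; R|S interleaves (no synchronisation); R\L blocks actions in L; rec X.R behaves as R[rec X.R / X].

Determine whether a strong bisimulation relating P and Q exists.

Reachable graph of P (2 states):
  u0 = (0 + 0 + c.0)\{b} has moves ··c··> u1
  u1 = 0\{b} has moves ·
Reachable graph of Q (2 states):
  v0 = (0 + 0 + a.0)\{b} has moves ··a··> v1
  v1 = 0\{b} has moves ·
Partition-refinement fixed point:
  B0 = {u0}
  B1 = {u1, v1}
  B2 = {v0}
u0 ∈ B0, v0 ∈ B2 → different blocks

NO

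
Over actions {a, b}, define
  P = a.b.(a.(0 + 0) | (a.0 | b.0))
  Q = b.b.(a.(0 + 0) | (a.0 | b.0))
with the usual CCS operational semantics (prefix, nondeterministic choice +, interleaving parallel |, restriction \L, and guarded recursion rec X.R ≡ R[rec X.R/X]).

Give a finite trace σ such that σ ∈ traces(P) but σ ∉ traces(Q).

a

Reachable graph of P (10 states):
  m0 = a.b.(a.(0 + 0) | (a.0 | b.0)) :: -a-> m1
  m1 = b.(a.(0 + 0) | (a.0 | b.0)) :: -b-> m2
  m2 = a.(0 + 0) | (a.0 | b.0) :: -a-> m3, -a-> m4, -b-> m5
  m3 = (0 + 0) | (a.0 | b.0) :: -a-> m6, -b-> m7
  m4 = a.(0 + 0) | (0 | b.0) :: -a-> m6, -b-> m8
  m5 = a.(0 + 0) | (a.0 | 0) :: -a-> m7, -a-> m8
  m6 = (0 + 0) | (0 | b.0) :: -b-> m9
  m7 = (0 + 0) | (a.0 | 0) :: -a-> m9
  m8 = a.(0 + 0) | (0 | 0) :: -a-> m9
  m9 = (0 + 0) | (0 | 0) :: ·
Reachable graph of Q (10 states):
  n0 = b.b.(a.(0 + 0) | (a.0 | b.0)) :: -b-> n1
  n1 = b.(a.(0 + 0) | (a.0 | b.0)) :: -b-> n2
  n2 = a.(0 + 0) | (a.0 | b.0) :: -a-> n3, -a-> n4, -b-> n5
  n3 = (0 + 0) | (a.0 | b.0) :: -a-> n6, -b-> n7
  n4 = a.(0 + 0) | (0 | b.0) :: -a-> n6, -b-> n8
  n5 = a.(0 + 0) | (a.0 | 0) :: -a-> n7, -a-> n8
  n6 = (0 + 0) | (0 | b.0) :: -b-> n9
  n7 = (0 + 0) | (a.0 | 0) :: -a-> n9
  n8 = a.(0 + 0) | (0 | 0) :: -a-> n9
  n9 = (0 + 0) | (0 | 0) :: ·
Trace ⟨a⟩ through P, begin at {m0}:
  after a @ step 1: {m1}
  — P admits the full trace.
Trace ⟨a⟩ through Q, begin at {n0}:
  after a @ step 1: no successor for Q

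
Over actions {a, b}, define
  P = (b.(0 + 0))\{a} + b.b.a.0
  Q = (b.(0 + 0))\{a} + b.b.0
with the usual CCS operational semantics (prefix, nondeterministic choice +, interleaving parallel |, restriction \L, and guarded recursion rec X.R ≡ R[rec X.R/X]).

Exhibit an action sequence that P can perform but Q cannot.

bba

P's transition system — 5 states:
  u0 = (b.(0 + 0))\{a} + b.b.a.0 ⊢ ··b··> u1, ··b··> u2
  u1 = (0 + 0)\{a} ⊢ deadlocked
  u2 = b.a.0 ⊢ ··b··> u3
  u3 = a.0 ⊢ ··a··> u4
  u4 = 0 ⊢ deadlocked
Q's transition system — 4 states:
  v0 = (b.(0 + 0))\{a} + b.b.0 ⊢ ··b··> v1, ··b··> v2
  v1 = (0 + 0)\{a} ⊢ deadlocked
  v2 = b.0 ⊢ ··b··> v3
  v3 = 0 ⊢ deadlocked
Run σ = ⟨bba⟩ on P: start {u0}
  step 1 (b): {u1, u2}
  step 2 (b): {u3}
  step 3 (a): {u4}
  — P admits the full trace.
Run σ = ⟨bba⟩ on Q: start {v0}
  step 1 (b): {v1, v2}
  step 2 (b): {v3}
  step 3 (a): ∅  — Q cannot continue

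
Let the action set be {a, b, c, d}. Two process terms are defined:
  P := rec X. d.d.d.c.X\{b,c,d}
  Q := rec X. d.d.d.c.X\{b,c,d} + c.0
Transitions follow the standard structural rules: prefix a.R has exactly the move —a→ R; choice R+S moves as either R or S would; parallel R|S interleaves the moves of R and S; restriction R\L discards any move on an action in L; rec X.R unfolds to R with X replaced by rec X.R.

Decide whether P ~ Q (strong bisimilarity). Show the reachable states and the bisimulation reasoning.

LTS(P): 5 reachable states
  u0 = rec X. d.d.d.c.X\{b,c,d} | --d--▸ u1
  u1 = d.d.c.(rec X. d.d.d.c.X\{b,c,d})\{b,c,d} | --d--▸ u2
  u2 = d.c.(rec X. d.d.d.c.X\{b,c,d})\{b,c,d} | --d--▸ u3
  u3 = c.(rec X. d.d.d.c.X\{b,c,d})\{b,c,d} | --c--▸ u4
  u4 = (rec X. d.d.d.c.X\{b,c,d})\{b,c,d} | ∅
LTS(Q): 6 reachable states
  v0 = rec X. d.d.d.c.X\{b,c,d} + c.0 | --c--▸ v1, --d--▸ v2
  v1 = 0 | ∅
  v2 = d.d.c.(rec X. d.d.d.c.X\{b,c,d} + c.0)\{b,c,d} | --d--▸ v3
  v3 = d.c.(rec X. d.d.d.c.X\{b,c,d} + c.0)\{b,c,d} | --d--▸ v4
  v4 = c.(rec X. d.d.d.c.X\{b,c,d} + c.0)\{b,c,d} | --c--▸ v5
  v5 = (rec X. d.d.d.c.X\{b,c,d} + c.0)\{b,c,d} | ∅
Partition-refinement fixed point:
  B0 = {u0}
  B1 = {u1, v2}
  B2 = {u2, v3}
  B3 = {u3, v4}
  B4 = {u4, v1, v5}
  B5 = {v0}
u0 ∈ B0, v0 ∈ B5 → different blocks

not bisimilar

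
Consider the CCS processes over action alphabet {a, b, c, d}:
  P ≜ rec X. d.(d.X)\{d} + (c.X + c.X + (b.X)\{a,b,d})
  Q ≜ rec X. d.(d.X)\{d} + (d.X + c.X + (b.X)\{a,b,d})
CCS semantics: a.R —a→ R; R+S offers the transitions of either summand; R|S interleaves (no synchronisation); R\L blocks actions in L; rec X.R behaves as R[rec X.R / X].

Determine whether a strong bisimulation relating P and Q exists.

not bisimilar

LTS(P): 2 reachable states
  p0 = rec X. d.(d.X)\{d} + (c.X + c.X + (b.X)\{a,b,d}) → -c-> p0, -d-> p1
  p1 = (d.(rec X. d.(d.X)\{d} + (c.X + c.X + (b.X)\{a,b,d})))\{d} → (no moves)
LTS(Q): 2 reachable states
  q0 = rec X. d.(d.X)\{d} + (d.X + c.X + (b.X)\{a,b,d}) → -c-> q0, -d-> q0, -d-> q1
  q1 = (d.(rec X. d.(d.X)\{d} + (d.X + c.X + (b.X)\{a,b,d})))\{d} → (no moves)
Coarsest stable partition (strong bisimilarity classes):
  B0 = {p0}
  B1 = {p1, q1}
  B2 = {q0}
p0 ∈ B0, q0 ∈ B2 → different blocks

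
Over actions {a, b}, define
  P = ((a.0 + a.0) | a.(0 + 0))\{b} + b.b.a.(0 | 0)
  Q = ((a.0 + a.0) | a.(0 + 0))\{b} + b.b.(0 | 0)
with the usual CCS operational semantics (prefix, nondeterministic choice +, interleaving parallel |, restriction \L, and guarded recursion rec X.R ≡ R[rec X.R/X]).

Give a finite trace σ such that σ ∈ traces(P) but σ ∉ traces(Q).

Reachable graph of P (7 states):
  m0 = ((a.0 + a.0) | a.(0 + 0))\{b} + b.b.a.(0 | 0) has moves --a--▸ m1, --a--▸ m2, --b--▸ m3
  m1 = ((a.0 + a.0) | (0 + 0))\{b} has moves --a--▸ m4
  m2 = (0 | a.(0 + 0))\{b} has moves --a--▸ m4
  m3 = b.a.(0 | 0) has moves --b--▸ m5
  m4 = (0 | (0 + 0))\{b} has moves (no moves)
  m5 = a.(0 | 0) has moves --a--▸ m6
  m6 = 0 | 0 has moves (no moves)
Reachable graph of Q (6 states):
  n0 = ((a.0 + a.0) | a.(0 + 0))\{b} + b.b.(0 | 0) has moves --a--▸ n1, --a--▸ n2, --b--▸ n3
  n1 = ((a.0 + a.0) | (0 + 0))\{b} has moves --a--▸ n4
  n2 = (0 | a.(0 + 0))\{b} has moves --a--▸ n4
  n3 = b.(0 | 0) has moves --b--▸ n5
  n4 = (0 | (0 + 0))\{b} has moves (no moves)
  n5 = 0 | 0 has moves (no moves)
Trace ⟨bba⟩ through P, begin at {m0}:
  step 1 (b): {m3}
  step 2 (b): {m5}
  step 3 (a): {m6}
  — P admits the full trace.
Trace ⟨bba⟩ through Q, begin at {n0}:
  step 1 (b): {n3}
  step 2 (b): {n5}
  step 3 (a): no successor for Q

bba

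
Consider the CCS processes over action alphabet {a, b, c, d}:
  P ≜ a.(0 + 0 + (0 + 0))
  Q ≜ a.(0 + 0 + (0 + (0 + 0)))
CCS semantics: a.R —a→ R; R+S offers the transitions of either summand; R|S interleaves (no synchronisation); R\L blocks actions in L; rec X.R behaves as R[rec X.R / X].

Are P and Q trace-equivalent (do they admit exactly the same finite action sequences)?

traces(P) = traces(Q)

LTS(P): 2 reachable states
  u0 = a.(0 + 0 + (0 + 0)) ⊢ --a--▸ u1
  u1 = 0 + 0 + (0 + 0) ⊢ stopped
LTS(Q): 2 reachable states
  v0 = a.(0 + 0 + (0 + (0 + 0))) ⊢ --a--▸ v1
  v1 = 0 + 0 + (0 + (0 + 0)) ⊢ stopped
Bisimilarity quotient blocks:
  B0 = {u0, v0}
  B1 = {u1, v1}
u0 ∈ B0, v0 ∈ B0 → same block
Bisimilar ⇒ trace-equivalent.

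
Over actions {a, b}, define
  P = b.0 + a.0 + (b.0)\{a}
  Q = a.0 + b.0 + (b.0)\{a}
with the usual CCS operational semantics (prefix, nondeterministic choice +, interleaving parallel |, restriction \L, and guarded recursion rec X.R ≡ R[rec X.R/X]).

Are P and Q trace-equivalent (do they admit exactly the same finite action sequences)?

P's transition system — 3 states:
  m0 = b.0 + a.0 + (b.0)\{a} has moves =a=> m1, =b=> m1, =b=> m2
  m1 = 0 has moves ·
  m2 = 0\{a} has moves ·
Q's transition system — 3 states:
  n0 = a.0 + b.0 + (b.0)\{a} has moves =a=> n1, =b=> n1, =b=> n2
  n1 = 0 has moves ·
  n2 = 0\{a} has moves ·
Bisimilarity quotient blocks:
  B0 = {m0, n0}
  B1 = {m1, m2, n1, n2}
m0 ∈ B0, n0 ∈ B0 → same block
Bisimilar ⇒ trace-equivalent.

YES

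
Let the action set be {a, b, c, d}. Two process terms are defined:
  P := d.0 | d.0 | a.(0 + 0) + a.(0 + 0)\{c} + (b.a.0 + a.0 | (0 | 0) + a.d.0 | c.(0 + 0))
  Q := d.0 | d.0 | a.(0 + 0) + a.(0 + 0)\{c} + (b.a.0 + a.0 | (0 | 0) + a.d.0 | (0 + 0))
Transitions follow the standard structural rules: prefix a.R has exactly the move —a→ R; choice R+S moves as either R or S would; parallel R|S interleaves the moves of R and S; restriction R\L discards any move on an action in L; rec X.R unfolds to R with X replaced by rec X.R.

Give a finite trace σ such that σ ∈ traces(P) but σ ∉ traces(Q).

c

Reachable graph of P (17 states):
  p0 = d.0 | d.0 | a.(0 + 0) + a.(0 + 0)\{c} + (b.a.0 + a.0 | (0 | 0) + a.d.0 | c.(0 + 0)) | —a→ p1, —a→ p2, —a→ p3, —a→ p4, —b→ p5, —c→ p6, —d→ p7, —d→ p8
  p1 = (0 + 0)\{c} | deadlocked
  p2 = 0 | (0 | 0) | deadlocked
  p3 = d.0 | c.(0 + 0) | —c→ p9, —d→ p10
  p4 = d.0 | d.0 | (0 + 0) | —d→ p11, —d→ p12
  p5 = a.0 | —a→ p13
  p6 = a.d.0 | (0 + 0) | —a→ p9
  p7 = 0 | d.0 | a.(0 + 0) | —a→ p11, —d→ p14
  p8 = d.0 | 0 | a.(0 + 0) | —a→ p12, —d→ p14
  p9 = d.0 | (0 + 0) | —d→ p15
  p10 = 0 | c.(0 + 0) | —c→ p15
  p11 = 0 | d.0 | (0 + 0) | —d→ p16
  p12 = d.0 | 0 | (0 + 0) | —d→ p16
  p13 = 0 | deadlocked
  p14 = 0 | 0 | a.(0 + 0) | —a→ p16
  p15 = 0 | (0 + 0) | deadlocked
  p16 = 0 | 0 | (0 + 0) | deadlocked
Reachable graph of Q (14 states):
  q0 = d.0 | d.0 | a.(0 + 0) + a.(0 + 0)\{c} + (b.a.0 + a.0 | (0 | 0) + a.d.0 | (0 + 0)) | —a→ q1, —a→ q2, —a→ q3, —a→ q4, —b→ q5, —d→ q6, —d→ q7
  q1 = (0 + 0)\{c} | deadlocked
  q2 = 0 | (0 | 0) | deadlocked
  q3 = d.0 | (0 + 0) | —d→ q8
  q4 = d.0 | d.0 | (0 + 0) | —d→ q10, —d→ q9
  q5 = a.0 | —a→ q11
  q6 = 0 | d.0 | a.(0 + 0) | —a→ q9, —d→ q12
  q7 = d.0 | 0 | a.(0 + 0) | —a→ q10, —d→ q12
  q8 = 0 | (0 + 0) | deadlocked
  q9 = 0 | d.0 | (0 + 0) | —d→ q13
  q10 = d.0 | 0 | (0 + 0) | —d→ q13
  q11 = 0 | deadlocked
  q12 = 0 | 0 | a.(0 + 0) | —a→ q13
  q13 = 0 | 0 | (0 + 0) | deadlocked
Run σ = ⟨c⟩ on P: start {p0}
  [1] c ⇒ {p6}
  — P admits the full trace.
Run σ = ⟨c⟩ on Q: start {q0}
  [1] c ⇒ no successor for Q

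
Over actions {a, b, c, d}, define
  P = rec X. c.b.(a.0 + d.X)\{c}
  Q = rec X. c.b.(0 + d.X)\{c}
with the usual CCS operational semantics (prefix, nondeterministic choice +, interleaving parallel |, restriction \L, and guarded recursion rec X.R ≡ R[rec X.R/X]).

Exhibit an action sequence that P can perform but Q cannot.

Reachable graph of P (5 states):
  p0 = rec X. c.b.(a.0 + d.X)\{c} ⊢ =c=> p1
  p1 = b.(a.0 + d.(rec X. c.b.(a.0 + d.X)\{c}))\{c} ⊢ =b=> p2
  p2 = (a.0 + d.(rec X. c.b.(a.0 + d.X)\{c}))\{c} ⊢ =a=> p3, =d=> p4
  p3 = 0\{c} ⊢ ∅
  p4 = (rec X. c.b.(a.0 + d.X)\{c})\{c} ⊢ ∅
Reachable graph of Q (4 states):
  q0 = rec X. c.b.(0 + d.X)\{c} ⊢ =c=> q1
  q1 = b.(0 + d.(rec X. c.b.(0 + d.X)\{c}))\{c} ⊢ =b=> q2
  q2 = (0 + d.(rec X. c.b.(0 + d.X)\{c}))\{c} ⊢ =d=> q3
  q3 = (rec X. c.b.(0 + d.X)\{c})\{c} ⊢ ∅
Run σ = ⟨cba⟩ on P: start {p0}
  [1] c ⇒ {p1}
  [2] b ⇒ {p2}
  [3] a ⇒ {p3}
  — P admits the full trace.
Run σ = ⟨cba⟩ on Q: start {q0}
  [1] c ⇒ {q1}
  [2] b ⇒ {q2}
  [3] a ⇒ no successor for Q

cba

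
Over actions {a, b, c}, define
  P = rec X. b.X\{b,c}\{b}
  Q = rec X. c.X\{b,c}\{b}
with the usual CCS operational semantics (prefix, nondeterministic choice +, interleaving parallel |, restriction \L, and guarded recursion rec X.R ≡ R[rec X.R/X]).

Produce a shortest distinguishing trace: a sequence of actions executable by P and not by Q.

P's transition system — 2 states:
  s0 = rec X. b.X\{b,c}\{b} → --b--▸ s1
  s1 = (rec X. b.X\{b,c}\{b})\{b,c}\{b} → stopped
Q's transition system — 2 states:
  t0 = rec X. c.X\{b,c}\{b} → --c--▸ t1
  t1 = (rec X. c.X\{b,c}\{b})\{b,c}\{b} → stopped
Executing b from P (initial set {s0}):
  after b @ step 1: {s1}
  ✓ P
Executing b from Q (initial set {t0}):
  after b @ step 1: no successor for Q

b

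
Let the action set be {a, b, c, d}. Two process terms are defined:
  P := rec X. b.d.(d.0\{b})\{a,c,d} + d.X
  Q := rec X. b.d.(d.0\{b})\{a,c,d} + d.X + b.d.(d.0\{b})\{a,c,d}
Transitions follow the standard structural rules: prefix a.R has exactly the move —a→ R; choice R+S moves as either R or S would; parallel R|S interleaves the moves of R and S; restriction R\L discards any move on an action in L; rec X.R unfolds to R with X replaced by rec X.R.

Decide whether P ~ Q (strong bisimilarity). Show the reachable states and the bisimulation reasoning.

P ~ Q

LTS(P): 3 reachable states
  p0 = rec X. b.d.(d.0\{b})\{a,c,d} + d.X has moves --b--▸ p1, --d--▸ p0
  p1 = d.(d.0\{b})\{a,c,d} has moves --d--▸ p2
  p2 = (d.0\{b})\{a,c,d} has moves stopped
LTS(Q): 3 reachable states
  q0 = rec X. b.d.(d.0\{b})\{a,c,d} + d.X + b.d.(d.0\{b})\{a,c,d} has moves --b--▸ q1, --d--▸ q0
  q1 = d.(d.0\{b})\{a,c,d} has moves --d--▸ q2
  q2 = (d.0\{b})\{a,c,d} has moves stopped
Partition-refinement fixed point:
  B0 = {p0, q0}
  B1 = {p1, q1}
  B2 = {p2, q2}
p0 ∈ B0, q0 ∈ B0 → same block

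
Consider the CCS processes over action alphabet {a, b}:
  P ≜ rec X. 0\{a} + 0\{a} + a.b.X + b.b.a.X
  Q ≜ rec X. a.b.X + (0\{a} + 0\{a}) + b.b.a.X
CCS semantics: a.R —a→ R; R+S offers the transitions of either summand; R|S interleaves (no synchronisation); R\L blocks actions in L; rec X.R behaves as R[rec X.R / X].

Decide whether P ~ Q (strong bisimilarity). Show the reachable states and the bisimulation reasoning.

LTS(P): 4 reachable states
  m0 = rec X. 0\{a} + 0\{a} + a.b.X + b.b.a.X → -a-> m1, -b-> m2
  m1 = b.(rec X. 0\{a} + 0\{a} + a.b.X + b.b.a.X) → -b-> m0
  m2 = b.a.(rec X. 0\{a} + 0\{a} + a.b.X + b.b.a.X) → -b-> m3
  m3 = a.(rec X. 0\{a} + 0\{a} + a.b.X + b.b.a.X) → -a-> m0
LTS(Q): 4 reachable states
  n0 = rec X. a.b.X + (0\{a} + 0\{a}) + b.b.a.X → -a-> n1, -b-> n2
  n1 = b.(rec X. a.b.X + (0\{a} + 0\{a}) + b.b.a.X) → -b-> n0
  n2 = b.a.(rec X. a.b.X + (0\{a} + 0\{a}) + b.b.a.X) → -b-> n3
  n3 = a.(rec X. a.b.X + (0\{a} + 0\{a}) + b.b.a.X) → -a-> n0
Partition-refinement fixed point:
  B0 = {m0, n0}
  B1 = {m1, n1}
  B2 = {m2, n2}
  B3 = {m3, n3}
m0 ∈ B0, n0 ∈ B0 → same block

bisimilar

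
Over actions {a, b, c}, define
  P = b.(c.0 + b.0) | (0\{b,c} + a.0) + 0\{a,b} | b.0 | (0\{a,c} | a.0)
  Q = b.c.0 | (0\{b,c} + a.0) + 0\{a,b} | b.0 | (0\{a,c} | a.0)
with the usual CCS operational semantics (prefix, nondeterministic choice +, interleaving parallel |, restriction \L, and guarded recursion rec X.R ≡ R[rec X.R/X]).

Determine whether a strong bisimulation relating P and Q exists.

NO

Reachable graph of P (9 states):
  p0 = b.(c.0 + b.0) | (0\{b,c} + a.0) + 0\{a,b} | b.0 | (0\{a,c} | a.0) :: --a--▸ p1, --a--▸ p2, --b--▸ p3, --b--▸ p4
  p1 = 0\{a,b} | b.0 | (0\{a,c} | 0) :: --b--▸ p5
  p2 = b.(c.0 + b.0) | 0 :: --b--▸ p6
  p3 = (c.0 + b.0) | (0\{b,c} + a.0) :: --a--▸ p6, --b--▸ p7, --c--▸ p7
  p4 = 0\{a,b} | 0 | (0\{a,c} | a.0) :: --a--▸ p5
  p5 = 0\{a,b} | 0 | (0\{a,c} | 0) :: deadlocked
  p6 = (c.0 + b.0) | 0 :: --b--▸ p8, --c--▸ p8
  p7 = 0 | (0\{b,c} + a.0) :: --a--▸ p8
  p8 = 0 | 0 :: deadlocked
Reachable graph of Q (9 states):
  q0 = b.c.0 | (0\{b,c} + a.0) + 0\{a,b} | b.0 | (0\{a,c} | a.0) :: --a--▸ q1, --a--▸ q2, --b--▸ q3, --b--▸ q4
  q1 = 0\{a,b} | b.0 | (0\{a,c} | 0) :: --b--▸ q5
  q2 = b.c.0 | 0 :: --b--▸ q6
  q3 = 0\{a,b} | 0 | (0\{a,c} | a.0) :: --a--▸ q5
  q4 = c.0 | (0\{b,c} + a.0) :: --a--▸ q6, --c--▸ q7
  q5 = 0\{a,b} | 0 | (0\{a,c} | 0) :: deadlocked
  q6 = c.0 | 0 :: --c--▸ q8
  q7 = 0 | (0\{b,c} + a.0) :: --a--▸ q8
  q8 = 0 | 0 :: deadlocked
Bisimilarity quotient blocks:
  B0 = {p0}
  B1 = {p3}
  B2 = {p4, p7, q3, q7}
  B3 = {p5, p8, q5, q8}
  B4 = {p6}
  B5 = {p2}
  B6 = {p1, q1}
  B7 = {q0}
  B8 = {q4}
  B9 = {q6}
  B10 = {q2}
p0 ∈ B0, q0 ∈ B7 → different blocks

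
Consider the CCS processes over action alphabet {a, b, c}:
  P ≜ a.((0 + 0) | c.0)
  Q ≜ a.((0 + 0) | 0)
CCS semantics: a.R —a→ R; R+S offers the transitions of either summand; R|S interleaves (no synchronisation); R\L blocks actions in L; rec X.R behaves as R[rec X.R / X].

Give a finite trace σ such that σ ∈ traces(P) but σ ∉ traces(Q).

Reachable graph of P (3 states):
  m0 = a.((0 + 0) | c.0) → ··a··> m1
  m1 = (0 + 0) | c.0 → ··c··> m2
  m2 = (0 + 0) | 0 → deadlocked
Reachable graph of Q (2 states):
  n0 = a.((0 + 0) | 0) → ··a··> n1
  n1 = (0 + 0) | 0 → deadlocked
Run σ = ⟨ac⟩ on P: start {m0}
  after a @ step 1: {m1}
  after c @ step 2: {m2}
  — P admits the full trace.
Run σ = ⟨ac⟩ on Q: start {n0}
  after a @ step 1: {n1}
  after c @ step 2: ∅ (Q stuck)

ac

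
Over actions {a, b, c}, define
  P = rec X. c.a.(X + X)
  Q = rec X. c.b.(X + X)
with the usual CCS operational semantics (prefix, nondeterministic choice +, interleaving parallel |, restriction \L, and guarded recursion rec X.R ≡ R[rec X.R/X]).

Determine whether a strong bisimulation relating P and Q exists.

not bisimilar

P's transition system — 3 states:
  s0 = rec X. c.a.(X + X) | —c→ s1
  s1 = a.((rec X. c.a.(X + X)) + (rec X. c.a.(X + X))) | —a→ s2
  s2 = (rec X. c.a.(X + X)) + (rec X. c.a.(X + X)) | —c→ s1
Q's transition system — 3 states:
  t0 = rec X. c.b.(X + X) | —c→ t1
  t1 = b.((rec X. c.b.(X + X)) + (rec X. c.b.(X + X))) | —b→ t2
  t2 = (rec X. c.b.(X + X)) + (rec X. c.b.(X + X)) | —c→ t1
Partition-refinement fixed point:
  B0 = {s0, s2}
  B1 = {s1}
  B2 = {t0, t2}
  B3 = {t1}
s0 ∈ B0, t0 ∈ B2 → different blocks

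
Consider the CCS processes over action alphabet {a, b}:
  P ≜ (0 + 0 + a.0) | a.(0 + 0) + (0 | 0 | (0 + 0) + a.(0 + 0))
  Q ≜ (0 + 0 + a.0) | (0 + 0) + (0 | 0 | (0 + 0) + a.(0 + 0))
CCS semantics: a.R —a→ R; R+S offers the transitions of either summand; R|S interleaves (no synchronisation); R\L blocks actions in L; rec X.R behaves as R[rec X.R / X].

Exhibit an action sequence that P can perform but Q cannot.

aa

Reachable graph of P (5 states):
  p0 = (0 + 0 + a.0) | a.(0 + 0) + (0 | 0 | (0 + 0) + a.(0 + 0)) → --a--▸ p1, --a--▸ p2, --a--▸ p3
  p1 = (0 + 0 + a.0) | (0 + 0) → --a--▸ p4
  p2 = 0 + 0 → (no moves)
  p3 = 0 | a.(0 + 0) → --a--▸ p4
  p4 = 0 | (0 + 0) → (no moves)
Reachable graph of Q (3 states):
  q0 = (0 + 0 + a.0) | (0 + 0) + (0 | 0 | (0 + 0) + a.(0 + 0)) → --a--▸ q1, --a--▸ q2
  q1 = 0 + 0 → (no moves)
  q2 = 0 | (0 + 0) → (no moves)
Trace ⟨aa⟩ through P, begin at {p0}:
  [1] a ⇒ {p1, p2, p3}
  [2] a ⇒ {p4}
  P completes σ.
Trace ⟨aa⟩ through Q, begin at {q0}:
  [1] a ⇒ {q1, q2}
  [2] a ⇒ no successor for Q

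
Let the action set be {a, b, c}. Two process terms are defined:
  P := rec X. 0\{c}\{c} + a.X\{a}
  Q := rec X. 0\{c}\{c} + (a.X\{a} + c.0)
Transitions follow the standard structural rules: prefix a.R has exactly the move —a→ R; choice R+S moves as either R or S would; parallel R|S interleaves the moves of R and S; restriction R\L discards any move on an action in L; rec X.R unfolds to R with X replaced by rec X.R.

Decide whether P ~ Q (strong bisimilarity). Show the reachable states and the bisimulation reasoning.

NO

Reachable graph of P (2 states):
  m0 = rec X. 0\{c}\{c} + a.X\{a} → —a→ m1
  m1 = (rec X. 0\{c}\{c} + a.X\{a})\{a} → ∅
Reachable graph of Q (4 states):
  n0 = rec X. 0\{c}\{c} + (a.X\{a} + c.0) → —a→ n1, —c→ n2
  n1 = (rec X. 0\{c}\{c} + (a.X\{a} + c.0))\{a} → —c→ n3
  n2 = 0 → ∅
  n3 = 0\{a} → ∅
Coarsest stable partition (strong bisimilarity classes):
  B0 = {m0}
  B1 = {m1, n2, n3}
  B2 = {n0}
  B3 = {n1}
m0 ∈ B0, n0 ∈ B2 → different blocks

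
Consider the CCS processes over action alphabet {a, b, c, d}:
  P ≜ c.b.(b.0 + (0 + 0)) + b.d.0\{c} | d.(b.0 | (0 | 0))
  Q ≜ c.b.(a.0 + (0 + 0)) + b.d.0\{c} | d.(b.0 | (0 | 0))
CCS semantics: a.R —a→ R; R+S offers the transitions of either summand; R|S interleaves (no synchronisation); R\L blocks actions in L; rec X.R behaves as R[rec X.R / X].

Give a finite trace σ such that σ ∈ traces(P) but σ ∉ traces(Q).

P's transition system — 12 states:
  u0 = c.b.(b.0 + (0 + 0)) + b.d.0\{c} | d.(b.0 | (0 | 0)) → --b--▸ u1, --c--▸ u2, --d--▸ u3
  u1 = d.0\{c} | d.(b.0 | (0 | 0)) → --d--▸ u4, --d--▸ u5
  u2 = b.(b.0 + (0 + 0)) → --b--▸ u6
  u3 = b.d.0\{c} | (b.0 | (0 | 0)) → --b--▸ u5, --b--▸ u7
  u4 = 0\{c} | d.(b.0 | (0 | 0)) → --d--▸ u8
  u5 = d.0\{c} | (b.0 | (0 | 0)) → --b--▸ u9, --d--▸ u8
  u6 = b.0 + (0 + 0) → --b--▸ u10
  u7 = b.d.0\{c} | (0 | (0 | 0)) → --b--▸ u9
  u8 = 0\{c} | (b.0 | (0 | 0)) → --b--▸ u11
  u9 = d.0\{c} | (0 | (0 | 0)) → --d--▸ u11
  u10 = 0 → stopped
  u11 = 0\{c} | (0 | (0 | 0)) → stopped
Q's transition system — 12 states:
  v0 = c.b.(a.0 + (0 + 0)) + b.d.0\{c} | d.(b.0 | (0 | 0)) → --b--▸ v1, --c--▸ v2, --d--▸ v3
  v1 = d.0\{c} | d.(b.0 | (0 | 0)) → --d--▸ v4, --d--▸ v5
  v2 = b.(a.0 + (0 + 0)) → --b--▸ v6
  v3 = b.d.0\{c} | (b.0 | (0 | 0)) → --b--▸ v5, --b--▸ v7
  v4 = 0\{c} | d.(b.0 | (0 | 0)) → --d--▸ v8
  v5 = d.0\{c} | (b.0 | (0 | 0)) → --b--▸ v9, --d--▸ v8
  v6 = a.0 + (0 + 0) → --a--▸ v10
  v7 = b.d.0\{c} | (0 | (0 | 0)) → --b--▸ v9
  v8 = 0\{c} | (b.0 | (0 | 0)) → --b--▸ v11
  v9 = d.0\{c} | (0 | (0 | 0)) → --d--▸ v11
  v10 = 0 → stopped
  v11 = 0\{c} | (0 | (0 | 0)) → stopped
Executing cbb from P (initial set {u0}):
  after c @ step 1: {u2}
  after b @ step 2: {u6}
  after b @ step 3: {u10}
  ✓ P
Executing cbb from Q (initial set {v0}):
  after c @ step 1: {v2}
  after b @ step 2: {v6}
  after b @ step 3: no successor for Q

cbb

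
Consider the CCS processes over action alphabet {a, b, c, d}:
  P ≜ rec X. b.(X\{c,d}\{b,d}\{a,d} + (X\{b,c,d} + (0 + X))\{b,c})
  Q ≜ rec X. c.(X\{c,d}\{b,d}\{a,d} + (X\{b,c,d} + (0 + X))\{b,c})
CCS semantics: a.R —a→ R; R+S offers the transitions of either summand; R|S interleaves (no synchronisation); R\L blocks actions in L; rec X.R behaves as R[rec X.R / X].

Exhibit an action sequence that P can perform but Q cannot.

b

LTS(P): 2 reachable states
  u0 = rec X. b.(X\{c,d}\{b,d}\{a,d} + (X\{b,c,d} + (0 + X))\{b,c}) → --b--▸ u1
  u1 = (rec X. b.(X\{c,d}\{b,d}\{a,d} + (X\{b,c,d} + (0 + X))\{b,c}))\{c,d}\{b,d}\{a,d} + ((rec X. b.(X\{c,d}\{b,d}\{a,d} + (X\{b,c,d} + (0 + X))\{b,c}))\{b,c,d} + (0 + (rec X. b.(X\{c,d}\{b,d}\{a,d} + (X\{b,c,d} + (0 + X))\{b,c}))))\{b,c} → stopped
LTS(Q): 2 reachable states
  v0 = rec X. c.(X\{c,d}\{b,d}\{a,d} + (X\{b,c,d} + (0 + X))\{b,c}) → --c--▸ v1
  v1 = (rec X. c.(X\{c,d}\{b,d}\{a,d} + (X\{b,c,d} + (0 + X))\{b,c}))\{c,d}\{b,d}\{a,d} + ((rec X. c.(X\{c,d}\{b,d}\{a,d} + (X\{b,c,d} + (0 + X))\{b,c}))\{b,c,d} + (0 + (rec X. c.(X\{c,d}\{b,d}\{a,d} + (X\{b,c,d} + (0 + X))\{b,c}))))\{b,c} → stopped
Trace ⟨b⟩ through P, begin at {u0}:
  after b @ step 1: {u1}
  ✓ P
Trace ⟨b⟩ through Q, begin at {v0}:
  after b @ step 1: no successor for Q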